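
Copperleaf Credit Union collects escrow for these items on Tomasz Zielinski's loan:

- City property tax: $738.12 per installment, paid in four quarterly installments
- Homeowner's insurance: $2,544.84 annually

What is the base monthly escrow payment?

$458.11

City property tax = $738.12 × 4 = $2,952.48 annually
Homeowner's insurance = $2,544.84 annually
Combined annual = $2,952.48 + $2,544.84 = $5,497.32
Per month = $5,497.32 / 12 = $458.11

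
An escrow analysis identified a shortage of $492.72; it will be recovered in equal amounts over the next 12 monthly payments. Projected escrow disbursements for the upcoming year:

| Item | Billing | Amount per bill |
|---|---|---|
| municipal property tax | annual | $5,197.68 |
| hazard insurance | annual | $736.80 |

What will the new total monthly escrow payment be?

$535.60

Municipal property tax: $5,197.68
Hazard insurance: $736.80
Total annual escrow = $5,197.68 + $736.80 = $5,934.48
Base monthly escrow = $5,934.48 / 12 = $494.54
Monthly shortage recovery: $492.72 / 12 = $41.06
Adjusted monthly = $494.54 + $41.06 = $535.60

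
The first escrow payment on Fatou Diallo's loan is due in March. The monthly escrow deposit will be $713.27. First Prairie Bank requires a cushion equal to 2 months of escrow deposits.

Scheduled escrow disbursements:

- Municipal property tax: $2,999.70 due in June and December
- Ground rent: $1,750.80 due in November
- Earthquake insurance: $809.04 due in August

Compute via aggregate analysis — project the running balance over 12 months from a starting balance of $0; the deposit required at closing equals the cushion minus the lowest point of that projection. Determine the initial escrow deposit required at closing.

$2,853.08

Cushion = 2 × $713.27 = $1,426.54
Trial balance (start $0, +$713.27 each month, − disbursements):
  Mar: +$713.27 → $713.27
  Apr: +$713.27 → $1,426.54
  May: +$713.27 → $2,139.81
  Jun: +$713.27 − $2,999.70 → -$146.62
  Jul: +$713.27 → $566.65
  Aug: +$713.27 − $809.04 → $470.88
  Sep: +$713.27 → $1,184.15
  Oct: +$713.27 → $1,897.42
  Nov: +$713.27 − $1,750.80 → $859.89
  Dec: +$713.27 − $2,999.70 → -$1,426.54
  Jan: +$713.27 → -$713.27
  Feb: +$713.27 → $0.00
Lowest trial balance = -$1,426.54 (Dec)
Initial deposit = cushion − low point = $1,426.54 − (-$1,426.54) = $2,853.08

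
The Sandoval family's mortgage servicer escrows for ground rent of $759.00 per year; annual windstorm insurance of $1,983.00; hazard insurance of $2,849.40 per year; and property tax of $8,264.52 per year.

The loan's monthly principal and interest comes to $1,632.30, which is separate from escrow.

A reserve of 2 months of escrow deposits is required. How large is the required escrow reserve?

$2,309.32

Ground rent = $759.00/yr
Windstorm insurance = $1,983.00/yr
Hazard insurance = $2,849.40/yr
Property tax = $8,264.52/yr
Combined annual = $759.00 + $1,983.00 + $2,849.40 + $8,264.52 = $13,855.92
Monthly escrow = $13,855.92 ÷ 12 = $1,154.66
Required cushion = 2 × $1,154.66 = $2,309.32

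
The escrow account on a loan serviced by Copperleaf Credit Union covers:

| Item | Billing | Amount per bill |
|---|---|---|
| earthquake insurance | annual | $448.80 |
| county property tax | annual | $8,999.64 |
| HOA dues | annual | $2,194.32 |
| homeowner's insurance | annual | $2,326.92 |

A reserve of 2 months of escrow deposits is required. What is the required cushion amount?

Earthquake insurance — $448.80 annually
County property tax — $8,999.64 annually
HOA dues — $2,194.32 annually
Homeowner's insurance — $2,326.92 annually
Total per year = $448.80 + $8,999.64 + $2,194.32 + $2,326.92 = $13,969.68
Monthly = $13,969.68 ÷ 12 = $1,164.14
Required cushion = 2 × $1,164.14 = $2,328.28

$2,328.28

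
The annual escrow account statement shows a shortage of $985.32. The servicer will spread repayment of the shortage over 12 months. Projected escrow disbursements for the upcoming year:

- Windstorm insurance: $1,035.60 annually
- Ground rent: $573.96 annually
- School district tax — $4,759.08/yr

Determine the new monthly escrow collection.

$612.83

Windstorm insurance — $1,035.60 per year
Ground rent — $573.96 per year
School district tax — $4,759.08 per year
Combined annual = $1,035.60 + $573.96 + $4,759.08 = $6,368.64
Monthly = $6,368.64 / 12 = $530.72
Shortage per month = $985.32 / 12 = $82.11
New monthly escrow = $530.72 + $82.11 = $612.83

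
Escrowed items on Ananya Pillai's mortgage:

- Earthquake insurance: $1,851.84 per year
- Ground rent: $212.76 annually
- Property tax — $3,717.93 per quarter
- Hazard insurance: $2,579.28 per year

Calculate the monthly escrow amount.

Earthquake insurance: $1,851.84 per year
Ground rent: $212.76 per year
Property tax: $3,717.93 × 4 = $14,871.72 per year
Hazard insurance: $2,579.28 per year
Yearly total = $1,851.84 + $212.76 + $14,871.72 + $2,579.28 = $19,515.60
Monthly escrow = $19,515.60 / 12 = $1,626.30

$1,626.30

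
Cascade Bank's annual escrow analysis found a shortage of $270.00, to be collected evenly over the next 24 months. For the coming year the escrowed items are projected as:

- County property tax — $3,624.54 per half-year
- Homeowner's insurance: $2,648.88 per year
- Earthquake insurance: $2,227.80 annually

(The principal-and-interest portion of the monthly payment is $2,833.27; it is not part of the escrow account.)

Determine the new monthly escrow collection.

$1,021.73

County property tax — $3,624.54 × 2 = $7,249.08/yr
Homeowner's insurance — $2,648.88/yr
Earthquake insurance — $2,227.80/yr
Total per year = $12,125.76
Base monthly escrow = $12,125.76 ÷ 12 = $1,010.48
Shortage spread = $270.00 / 24 = $11.25/mo
New monthly escrow = $1,010.48 + $11.25 = $1,021.73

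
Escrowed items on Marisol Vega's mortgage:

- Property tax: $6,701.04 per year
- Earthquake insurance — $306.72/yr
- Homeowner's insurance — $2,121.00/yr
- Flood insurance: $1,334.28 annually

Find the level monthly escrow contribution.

Property tax — $6,701.04 annually
Earthquake insurance — $306.72 annually
Homeowner's insurance — $2,121.00 annually
Flood insurance — $1,334.28 annually
Total per year = $10,463.04
Monthly escrow = $10,463.04 / 12 = $871.92

$871.92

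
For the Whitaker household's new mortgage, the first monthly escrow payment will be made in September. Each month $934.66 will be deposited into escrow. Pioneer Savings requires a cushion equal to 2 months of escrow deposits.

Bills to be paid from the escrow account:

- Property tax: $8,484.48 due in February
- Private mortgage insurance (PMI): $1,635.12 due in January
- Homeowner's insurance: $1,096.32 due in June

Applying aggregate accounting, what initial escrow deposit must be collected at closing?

Cushion = 2 × $934.66 = $1,869.32
Trial balance (start $0, +$934.66 each month, − disbursements):
  Sep: +$934.66 → $934.66
  Oct: +$934.66 → $1,869.32
  Nov: +$934.66 → $2,803.98
  Dec: +$934.66 → $3,738.64
  Jan: +$934.66 − $1,635.12 → $3,038.18
  Feb: +$934.66 − $8,484.48 → -$4,511.64
  Mar: +$934.66 → -$3,576.98
  Apr: +$934.66 → -$2,642.32
  May: +$934.66 → -$1,707.66
  Jun: +$934.66 − $1,096.32 → -$1,869.32
  Jul: +$934.66 → -$934.66
  Aug: +$934.66 → $0.00
Lowest trial balance = -$4,511.64 (Feb)
Initial deposit = cushion − low point = $1,869.32 − (-$4,511.64) = $6,380.96

$6,380.96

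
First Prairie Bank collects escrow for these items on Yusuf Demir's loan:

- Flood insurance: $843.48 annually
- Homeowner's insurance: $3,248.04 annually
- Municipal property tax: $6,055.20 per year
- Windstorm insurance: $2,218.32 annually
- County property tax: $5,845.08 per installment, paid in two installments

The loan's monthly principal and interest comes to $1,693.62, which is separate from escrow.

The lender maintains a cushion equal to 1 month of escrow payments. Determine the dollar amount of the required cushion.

Flood insurance: $843.48 annually
Homeowner's insurance: $3,248.04 annually
Municipal property tax: $6,055.20 annually
Windstorm insurance: $2,218.32 annually
County property tax: $5,845.08 × 2 = $11,690.16 annually
Total annual escrow = $24,055.20
Per month = $24,055.20 / 12 = $2,004.60
Required cushion = 1 × $2,004.60 = $2,004.60

$2,004.60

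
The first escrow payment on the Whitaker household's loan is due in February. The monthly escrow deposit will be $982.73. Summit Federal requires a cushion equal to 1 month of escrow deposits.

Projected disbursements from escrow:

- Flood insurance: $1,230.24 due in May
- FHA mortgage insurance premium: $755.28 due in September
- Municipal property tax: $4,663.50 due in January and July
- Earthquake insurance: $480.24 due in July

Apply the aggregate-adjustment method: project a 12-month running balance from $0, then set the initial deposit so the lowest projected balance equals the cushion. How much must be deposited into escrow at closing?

$1,460.33

Cushion = 1 × $982.73 = $982.73
Trial balance (start $0, +$982.73 each month, − disbursements):
  Feb: +$982.73 → $982.73
  Mar: +$982.73 → $1,965.46
  Apr: +$982.73 → $2,948.19
  May: +$982.73 − $1,230.24 → $2,700.68
  Jun: +$982.73 → $3,683.41
  Jul: +$982.73 − $5,143.74 → -$477.60
  Aug: +$982.73 → $505.13
  Sep: +$982.73 − $755.28 → $732.58
  Oct: +$982.73 → $1,715.31
  Nov: +$982.73 → $2,698.04
  Dec: +$982.73 → $3,680.77
  Jan: +$982.73 − $4,663.50 → $0.00
Lowest trial balance = -$477.60 (Jul)
Initial deposit = cushion − low point = $982.73 − (-$477.60) = $1,460.33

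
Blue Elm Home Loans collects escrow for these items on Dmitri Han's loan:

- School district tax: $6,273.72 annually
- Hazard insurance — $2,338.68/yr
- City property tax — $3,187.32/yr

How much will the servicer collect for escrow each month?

School district tax: $6,273.72/yr
Hazard insurance: $2,338.68/yr
City property tax: $3,187.32/yr
Total per year = $6,273.72 + $2,338.68 + $3,187.32 = $11,799.72
Base monthly escrow = $11,799.72 / 12 = $983.31

$983.31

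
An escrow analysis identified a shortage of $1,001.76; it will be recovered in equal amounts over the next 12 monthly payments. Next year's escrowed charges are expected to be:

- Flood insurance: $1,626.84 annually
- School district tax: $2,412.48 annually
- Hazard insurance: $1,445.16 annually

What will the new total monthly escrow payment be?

Flood insurance — $1,626.84
School district tax — $2,412.48
Hazard insurance — $1,445.16
Total per year = $1,626.84 + $2,412.48 + $1,445.16 = $5,484.48
Base monthly escrow = $5,484.48 ÷ 12 = $457.04
Shortage per month = $1,001.76 / 12 = $83.48
New monthly escrow = $457.04 + $83.48 = $540.52

$540.52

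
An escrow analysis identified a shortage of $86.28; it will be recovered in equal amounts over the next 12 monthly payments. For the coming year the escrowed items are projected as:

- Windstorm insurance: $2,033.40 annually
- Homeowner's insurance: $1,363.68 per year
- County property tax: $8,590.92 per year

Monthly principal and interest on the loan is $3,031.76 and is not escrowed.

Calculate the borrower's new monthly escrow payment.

Windstorm insurance: $2,033.40 per year
Homeowner's insurance: $1,363.68 per year
County property tax: $8,590.92 per year
Combined annual = $2,033.40 + $1,363.68 + $8,590.92 = $11,988.00
Per month = $11,988.00 ÷ 12 = $999.00
Shortage per month = $86.28 / 12 = $7.19
New monthly escrow = $999.00 + $7.19 = $1,006.19

$1,006.19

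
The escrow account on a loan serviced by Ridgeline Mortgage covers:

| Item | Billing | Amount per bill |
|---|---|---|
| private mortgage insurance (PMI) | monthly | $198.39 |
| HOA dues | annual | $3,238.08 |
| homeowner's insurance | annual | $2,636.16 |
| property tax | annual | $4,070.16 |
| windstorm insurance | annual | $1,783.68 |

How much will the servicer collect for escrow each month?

Private mortgage insurance (PMI) = $198.39 × 12 = $2,380.68
HOA dues = $3,238.08
Homeowner's insurance = $2,636.16
Property tax = $4,070.16
Windstorm insurance = $1,783.68
Combined annual = $14,108.76
Per month = $14,108.76 / 12 = $1,175.73

$1,175.73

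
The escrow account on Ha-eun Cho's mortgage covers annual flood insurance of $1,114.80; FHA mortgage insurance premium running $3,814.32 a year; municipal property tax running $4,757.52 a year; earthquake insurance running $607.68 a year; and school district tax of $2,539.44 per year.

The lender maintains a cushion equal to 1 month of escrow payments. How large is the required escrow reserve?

Flood insurance — $1,114.80/yr
FHA mortgage insurance premium — $3,814.32/yr
Municipal property tax — $4,757.52/yr
Earthquake insurance — $607.68/yr
School district tax — $2,539.44/yr
Combined annual = $1,114.80 + $3,814.32 + $4,757.52 + $607.68 + $2,539.44 = $12,833.76
Per month = $12,833.76 ÷ 12 = $1,069.48
Required cushion = 1 × $1,069.48 = $1,069.48

$1,069.48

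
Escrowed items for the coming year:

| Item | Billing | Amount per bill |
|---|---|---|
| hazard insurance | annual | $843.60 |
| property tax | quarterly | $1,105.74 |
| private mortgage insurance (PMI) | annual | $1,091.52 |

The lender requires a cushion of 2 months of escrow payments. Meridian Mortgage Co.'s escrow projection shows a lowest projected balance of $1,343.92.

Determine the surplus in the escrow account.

$284.24

Hazard insurance — $843.60 per year
Property tax — $1,105.74 × 4 = $4,422.96 per year
Private mortgage insurance (PMI) — $1,091.52 per year
Total per year = $843.60 + $4,422.96 + $1,091.52 = $6,358.08
Monthly escrow = $6,358.08 ÷ 12 = $529.84
Required cushion = 2 × $529.84 = $1,059.68
Excess over cushion: $1,343.92 − $1,059.68 = $284.24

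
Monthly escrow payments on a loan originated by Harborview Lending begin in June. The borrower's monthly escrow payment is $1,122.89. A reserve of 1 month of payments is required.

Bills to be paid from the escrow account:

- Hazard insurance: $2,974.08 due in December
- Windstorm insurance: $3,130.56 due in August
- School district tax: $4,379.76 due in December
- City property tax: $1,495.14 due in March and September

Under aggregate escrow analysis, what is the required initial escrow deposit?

Cushion = 1 × $1,122.89 = $1,122.89
Trial balance (start $0, +$1,122.89 each month, − disbursements):
  Jun: +$1,122.89 → $1,122.89
  Jul: +$1,122.89 → $2,245.78
  Aug: +$1,122.89 − $3,130.56 → $238.11
  Sep: +$1,122.89 − $1,495.14 → -$134.14
  Oct: +$1,122.89 → $988.75
  Nov: +$1,122.89 → $2,111.64
  Dec: +$1,122.89 − $7,353.84 → -$4,119.31
  Jan: +$1,122.89 → -$2,996.42
  Feb: +$1,122.89 → -$1,873.53
  Mar: +$1,122.89 − $1,495.14 → -$2,245.78
  Apr: +$1,122.89 → -$1,122.89
  May: +$1,122.89 → $0.00
Lowest trial balance = -$4,119.31 (Dec)
Initial deposit = cushion − low point = $1,122.89 − (-$4,119.31) = $5,242.20

$5,242.20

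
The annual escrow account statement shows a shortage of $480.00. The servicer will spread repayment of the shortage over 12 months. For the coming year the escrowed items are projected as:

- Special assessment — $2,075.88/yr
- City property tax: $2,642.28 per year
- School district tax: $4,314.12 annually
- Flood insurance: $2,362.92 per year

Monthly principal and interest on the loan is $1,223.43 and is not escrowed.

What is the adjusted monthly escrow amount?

$989.60

Special assessment = $2,075.88
City property tax = $2,642.28
School district tax = $4,314.12
Flood insurance = $2,362.92
Yearly total = $2,075.88 + $2,642.28 + $4,314.12 + $2,362.92 = $11,395.20
Base monthly escrow = $11,395.20 ÷ 12 = $949.60
Shortage per month = $480.00 ÷ 12 = $40.00
Adjusted monthly = $949.60 + $40.00 = $989.60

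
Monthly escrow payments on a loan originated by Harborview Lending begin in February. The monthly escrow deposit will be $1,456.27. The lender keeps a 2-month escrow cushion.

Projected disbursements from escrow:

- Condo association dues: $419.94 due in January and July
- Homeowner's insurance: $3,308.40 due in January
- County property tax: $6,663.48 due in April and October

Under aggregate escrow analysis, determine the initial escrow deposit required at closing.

$5,207.21

Cushion = 2 × $1,456.27 = $2,912.54
Trial balance (start $0, +$1,456.27 each month, − disbursements):
  Feb: +$1,456.27 → $1,456.27
  Mar: +$1,456.27 → $2,912.54
  Apr: +$1,456.27 − $6,663.48 → -$2,294.67
  May: +$1,456.27 → -$838.40
  Jun: +$1,456.27 → $617.87
  Jul: +$1,456.27 − $419.94 → $1,654.20
  Aug: +$1,456.27 → $3,110.47
  Sep: +$1,456.27 → $4,566.74
  Oct: +$1,456.27 − $6,663.48 → -$640.47
  Nov: +$1,456.27 → $815.80
  Dec: +$1,456.27 → $2,272.07
  Jan: +$1,456.27 − $3,728.34 → $0.00
Lowest trial balance = -$2,294.67 (Apr)
Initial deposit = cushion − low point = $2,912.54 − (-$2,294.67) = $5,207.21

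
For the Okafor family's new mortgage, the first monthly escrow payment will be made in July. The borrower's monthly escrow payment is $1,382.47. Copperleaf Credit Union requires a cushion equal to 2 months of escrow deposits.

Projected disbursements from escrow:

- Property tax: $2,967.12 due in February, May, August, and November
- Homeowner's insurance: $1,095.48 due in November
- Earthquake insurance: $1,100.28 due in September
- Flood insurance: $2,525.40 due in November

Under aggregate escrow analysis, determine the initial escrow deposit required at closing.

$6,507.99

Cushion = 2 × $1,382.47 = $2,764.94
Trial balance (start $0, +$1,382.47 each month, − disbursements):
  Jul: +$1,382.47 → $1,382.47
  Aug: +$1,382.47 − $2,967.12 → -$202.18
  Sep: +$1,382.47 − $1,100.28 → $80.01
  Oct: +$1,382.47 → $1,462.48
  Nov: +$1,382.47 − $6,588.00 → -$3,743.05
  Dec: +$1,382.47 → -$2,360.58
  Jan: +$1,382.47 → -$978.11
  Feb: +$1,382.47 − $2,967.12 → -$2,562.76
  Mar: +$1,382.47 → -$1,180.29
  Apr: +$1,382.47 → $202.18
  May: +$1,382.47 − $2,967.12 → -$1,382.47
  Jun: +$1,382.47 → $0.00
Lowest trial balance = -$3,743.05 (Nov)
Initial deposit = cushion − low point = $2,764.94 − (-$3,743.05) = $6,507.99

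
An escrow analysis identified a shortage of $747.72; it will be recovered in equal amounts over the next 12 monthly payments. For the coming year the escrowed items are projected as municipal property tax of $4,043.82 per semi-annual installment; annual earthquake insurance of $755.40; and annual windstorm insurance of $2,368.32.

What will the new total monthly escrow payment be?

Municipal property tax — $4,043.82 × 2 = $8,087.64
Earthquake insurance — $755.40
Windstorm insurance — $2,368.32
Total annual escrow = $8,087.64 + $755.40 + $2,368.32 = $11,211.36
Monthly escrow = $11,211.36 / 12 = $934.28
Shortage per month = $747.72 / 12 = $62.31
New monthly escrow = $934.28 + $62.31 = $996.59

$996.59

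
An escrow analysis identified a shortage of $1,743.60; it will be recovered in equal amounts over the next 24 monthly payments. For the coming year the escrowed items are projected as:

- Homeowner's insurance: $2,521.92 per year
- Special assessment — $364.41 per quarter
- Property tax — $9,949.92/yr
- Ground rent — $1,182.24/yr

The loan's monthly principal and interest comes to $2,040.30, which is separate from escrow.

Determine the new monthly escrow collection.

Homeowner's insurance = $2,521.92 per year
Special assessment = $364.41 × 4 = $1,457.64 per year
Property tax = $9,949.92 per year
Ground rent = $1,182.24 per year
Combined annual = $2,521.92 + $1,457.64 + $9,949.92 + $1,182.24 = $15,111.72
Monthly escrow = $15,111.72 / 12 = $1,259.31
Shortage per month = $1,743.60 / 24 = $72.65
Adjusted monthly = $1,259.31 + $72.65 = $1,331.96

$1,331.96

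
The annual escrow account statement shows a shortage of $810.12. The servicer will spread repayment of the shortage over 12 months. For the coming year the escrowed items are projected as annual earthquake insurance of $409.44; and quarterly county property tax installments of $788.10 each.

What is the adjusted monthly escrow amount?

$364.33

Earthquake insurance — $409.44/yr
County property tax — $788.10 × 4 = $3,152.40/yr
Total annual escrow = $3,561.84
Base monthly escrow = $3,561.84 / 12 = $296.82
Monthly shortage recovery: $810.12 / 12 = $67.51
New monthly escrow = $296.82 + $67.51 = $364.33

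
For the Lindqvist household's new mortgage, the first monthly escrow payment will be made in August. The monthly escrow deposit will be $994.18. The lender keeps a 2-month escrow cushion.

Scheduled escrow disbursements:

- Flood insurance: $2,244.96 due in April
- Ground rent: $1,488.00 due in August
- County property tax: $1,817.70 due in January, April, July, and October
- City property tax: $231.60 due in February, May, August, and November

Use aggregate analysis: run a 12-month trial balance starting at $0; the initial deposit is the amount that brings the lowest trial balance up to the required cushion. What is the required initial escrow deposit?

$2,921.60

Cushion = 2 × $994.18 = $1,988.36
Trial balance (start $0, +$994.18 each month, − disbursements):
  Aug: +$994.18 − $1,719.60 → -$725.42
  Sep: +$994.18 → $268.76
  Oct: +$994.18 − $1,817.70 → -$554.76
  Nov: +$994.18 − $231.60 → $207.82
  Dec: +$994.18 → $1,202.00
  Jan: +$994.18 − $1,817.70 → $378.48
  Feb: +$994.18 − $231.60 → $1,141.06
  Mar: +$994.18 → $2,135.24
  Apr: +$994.18 − $4,062.66 → -$933.24
  May: +$994.18 − $231.60 → -$170.66
  Jun: +$994.18 → $823.52
  Jul: +$994.18 − $1,817.70 → $0.00
Lowest trial balance = -$933.24 (Apr)
Initial deposit = cushion − low point = $1,988.36 − (-$933.24) = $2,921.60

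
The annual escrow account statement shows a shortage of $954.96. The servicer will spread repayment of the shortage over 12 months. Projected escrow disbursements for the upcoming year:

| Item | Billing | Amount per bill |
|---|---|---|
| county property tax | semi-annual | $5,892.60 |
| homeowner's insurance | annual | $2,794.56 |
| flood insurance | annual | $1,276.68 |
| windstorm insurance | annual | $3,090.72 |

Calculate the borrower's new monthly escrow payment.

$1,658.51

County property tax — $5,892.60 × 2 = $11,785.20 per year
Homeowner's insurance — $2,794.56 per year
Flood insurance — $1,276.68 per year
Windstorm insurance — $3,090.72 per year
Total annual escrow = $18,947.16
Monthly = $18,947.16 ÷ 12 = $1,578.93
Shortage per month = $954.96 ÷ 12 = $79.58
New monthly escrow = $1,578.93 + $79.58 = $1,658.51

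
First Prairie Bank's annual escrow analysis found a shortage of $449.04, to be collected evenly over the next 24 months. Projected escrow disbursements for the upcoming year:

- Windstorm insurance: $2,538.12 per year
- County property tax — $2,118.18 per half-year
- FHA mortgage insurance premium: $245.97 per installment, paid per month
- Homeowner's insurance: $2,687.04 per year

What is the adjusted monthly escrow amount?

Windstorm insurance — $2,538.12/yr
County property tax — $2,118.18 × 2 = $4,236.36/yr
FHA mortgage insurance premium — $245.97 × 12 = $2,951.64/yr
Homeowner's insurance — $2,687.04/yr
Yearly total = $12,413.16
Base monthly escrow = $12,413.16 / 12 = $1,034.43
Shortage per month = $449.04 / 24 = $18.71
New monthly escrow = $1,034.43 + $18.71 = $1,053.14

$1,053.14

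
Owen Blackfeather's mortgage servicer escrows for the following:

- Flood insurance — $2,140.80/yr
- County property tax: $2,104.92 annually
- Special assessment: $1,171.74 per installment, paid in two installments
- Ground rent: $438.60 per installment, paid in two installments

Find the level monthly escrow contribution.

$622.20

Flood insurance: $2,140.80
County property tax: $2,104.92
Special assessment: $1,171.74 × 2 = $2,343.48
Ground rent: $438.60 × 2 = $877.20
Total per year = $2,140.80 + $2,104.92 + $2,343.48 + $877.20 = $7,466.40
Per month = $7,466.40 ÷ 12 = $622.20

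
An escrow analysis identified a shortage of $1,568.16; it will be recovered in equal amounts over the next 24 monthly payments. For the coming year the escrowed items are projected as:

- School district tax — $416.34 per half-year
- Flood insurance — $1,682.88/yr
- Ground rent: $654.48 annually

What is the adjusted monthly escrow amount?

$329.51

School district tax: $416.34 × 2 = $832.68 per year
Flood insurance: $1,682.88 per year
Ground rent: $654.48 per year
Total per year = $832.68 + $1,682.88 + $654.48 = $3,170.04
Base monthly escrow = $3,170.04 / 12 = $264.17
Shortage spread = $1,568.16 ÷ 24 = $65.34/mo
Adjusted monthly = $264.17 + $65.34 = $329.51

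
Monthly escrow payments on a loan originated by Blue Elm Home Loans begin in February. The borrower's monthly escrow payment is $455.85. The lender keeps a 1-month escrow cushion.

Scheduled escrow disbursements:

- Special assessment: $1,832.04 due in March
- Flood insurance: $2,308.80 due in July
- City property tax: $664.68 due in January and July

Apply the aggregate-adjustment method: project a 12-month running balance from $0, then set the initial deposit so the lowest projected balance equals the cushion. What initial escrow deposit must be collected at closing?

Cushion = 1 × $455.85 = $455.85
Trial balance (start $0, +$455.85 each month, − disbursements):
  Feb: +$455.85 → $455.85
  Mar: +$455.85 − $1,832.04 → -$920.34
  Apr: +$455.85 → -$464.49
  May: +$455.85 → -$8.64
  Jun: +$455.85 → $447.21
  Jul: +$455.85 − $2,973.48 → -$2,070.42
  Aug: +$455.85 → -$1,614.57
  Sep: +$455.85 → -$1,158.72
  Oct: +$455.85 → -$702.87
  Nov: +$455.85 → -$247.02
  Dec: +$455.85 → $208.83
  Jan: +$455.85 − $664.68 → $0.00
Lowest trial balance = -$2,070.42 (Jul)
Initial deposit = cushion − low point = $455.85 − (-$2,070.42) = $2,526.27

$2,526.27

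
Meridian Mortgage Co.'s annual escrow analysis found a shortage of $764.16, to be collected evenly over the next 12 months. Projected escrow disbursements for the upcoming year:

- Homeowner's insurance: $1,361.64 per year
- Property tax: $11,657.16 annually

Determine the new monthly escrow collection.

$1,148.58

Homeowner's insurance — $1,361.64
Property tax — $11,657.16
Total annual escrow = $1,361.64 + $11,657.16 = $13,018.80
Monthly escrow = $13,018.80 / 12 = $1,084.90
Monthly shortage recovery: $764.16 / 12 = $63.68
Adjusted monthly = $1,084.90 + $63.68 = $1,148.58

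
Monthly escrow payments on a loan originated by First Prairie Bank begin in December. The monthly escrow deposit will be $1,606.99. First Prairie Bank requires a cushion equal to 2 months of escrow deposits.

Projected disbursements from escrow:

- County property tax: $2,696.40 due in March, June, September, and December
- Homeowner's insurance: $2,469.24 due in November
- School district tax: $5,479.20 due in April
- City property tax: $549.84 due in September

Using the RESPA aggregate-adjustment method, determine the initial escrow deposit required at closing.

Cushion = 2 × $1,606.99 = $3,213.98
Trial balance (start $0, +$1,606.99 each month, − disbursements):
  Dec: +$1,606.99 − $2,696.40 → -$1,089.41
  Jan: +$1,606.99 → $517.58
  Feb: +$1,606.99 → $2,124.57
  Mar: +$1,606.99 − $2,696.40 → $1,035.16
  Apr: +$1,606.99 − $5,479.20 → -$2,837.05
  May: +$1,606.99 → -$1,230.06
  Jun: +$1,606.99 − $2,696.40 → -$2,319.47
  Jul: +$1,606.99 → -$712.48
  Aug: +$1,606.99 → $894.51
  Sep: +$1,606.99 − $3,246.24 → -$744.74
  Oct: +$1,606.99 → $862.25
  Nov: +$1,606.99 − $2,469.24 → $0.00
Lowest trial balance = -$2,837.05 (Apr)
Initial deposit = cushion − low point = $3,213.98 − (-$2,837.05) = $6,051.03

$6,051.03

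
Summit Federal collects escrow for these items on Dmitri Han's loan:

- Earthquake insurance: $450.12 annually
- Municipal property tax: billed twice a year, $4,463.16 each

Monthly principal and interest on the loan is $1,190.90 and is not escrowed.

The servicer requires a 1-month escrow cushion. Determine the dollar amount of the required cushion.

Earthquake insurance — $450.12
Municipal property tax — $4,463.16 × 2 = $8,926.32
Total annual escrow = $450.12 + $8,926.32 = $9,376.44
Base monthly escrow = $9,376.44 ÷ 12 = $781.37
Cushion = 1 × $781.37 = $781.37

$781.37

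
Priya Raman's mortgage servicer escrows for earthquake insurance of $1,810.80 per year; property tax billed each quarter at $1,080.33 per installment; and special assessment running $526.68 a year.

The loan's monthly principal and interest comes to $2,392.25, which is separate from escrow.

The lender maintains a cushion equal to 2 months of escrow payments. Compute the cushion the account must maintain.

Earthquake insurance: $1,810.80 per year
Property tax: $1,080.33 × 4 = $4,321.32 per year
Special assessment: $526.68 per year
Total annual escrow = $6,658.80
Base monthly escrow = $6,658.80 ÷ 12 = $554.90
Cushion = 2 × $554.90 = $1,109.80

$1,109.80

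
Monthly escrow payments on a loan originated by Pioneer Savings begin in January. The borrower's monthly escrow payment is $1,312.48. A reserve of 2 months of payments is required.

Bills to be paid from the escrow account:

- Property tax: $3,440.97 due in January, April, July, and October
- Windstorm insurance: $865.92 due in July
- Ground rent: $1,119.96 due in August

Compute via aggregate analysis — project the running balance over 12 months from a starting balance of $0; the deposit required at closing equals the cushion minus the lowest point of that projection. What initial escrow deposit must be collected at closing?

Cushion = 2 × $1,312.48 = $2,624.96
Trial balance (start $0, +$1,312.48 each month, − disbursements):
  Jan: +$1,312.48 − $3,440.97 → -$2,128.49
  Feb: +$1,312.48 → -$816.01
  Mar: +$1,312.48 → $496.47
  Apr: +$1,312.48 − $3,440.97 → -$1,632.02
  May: +$1,312.48 → -$319.54
  Jun: +$1,312.48 → $992.94
  Jul: +$1,312.48 − $4,306.89 → -$2,001.47
  Aug: +$1,312.48 − $1,119.96 → -$1,808.95
  Sep: +$1,312.48 → -$496.47
  Oct: +$1,312.48 − $3,440.97 → -$2,624.96
  Nov: +$1,312.48 → -$1,312.48
  Dec: +$1,312.48 → $0.00
Lowest trial balance = -$2,624.96 (Oct)
Initial deposit = cushion − low point = $2,624.96 − (-$2,624.96) = $5,249.92

$5,249.92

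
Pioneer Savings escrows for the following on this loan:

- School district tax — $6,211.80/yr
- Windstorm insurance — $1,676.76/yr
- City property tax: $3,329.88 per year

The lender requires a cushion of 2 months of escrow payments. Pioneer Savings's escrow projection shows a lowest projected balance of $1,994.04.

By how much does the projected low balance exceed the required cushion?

School district tax — $6,211.80
Windstorm insurance — $1,676.76
City property tax — $3,329.88
Annual escrow total = $11,218.44
Base monthly escrow = $11,218.44 / 12 = $934.87
Required cushion = 2 × $934.87 = $1,869.74
Excess over cushion: $1,994.04 − $1,869.74 = $124.30

$124.30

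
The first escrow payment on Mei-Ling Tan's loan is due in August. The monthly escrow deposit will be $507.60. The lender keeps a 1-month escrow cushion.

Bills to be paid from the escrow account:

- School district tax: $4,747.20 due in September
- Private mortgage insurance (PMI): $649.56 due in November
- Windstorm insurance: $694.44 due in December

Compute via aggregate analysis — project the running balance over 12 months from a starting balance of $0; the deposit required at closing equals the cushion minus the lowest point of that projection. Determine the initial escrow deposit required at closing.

$4,239.60

Cushion = 1 × $507.60 = $507.60
Trial balance (start $0, +$507.60 each month, − disbursements):
  Aug: +$507.60 → $507.60
  Sep: +$507.60 − $4,747.20 → -$3,732.00
  Oct: +$507.60 → -$3,224.40
  Nov: +$507.60 − $649.56 → -$3,366.36
  Dec: +$507.60 − $694.44 → -$3,553.20
  Jan: +$507.60 → -$3,045.60
  Feb: +$507.60 → -$2,538.00
  Mar: +$507.60 → -$2,030.40
  Apr: +$507.60 → -$1,522.80
  May: +$507.60 → -$1,015.20
  Jun: +$507.60 → -$507.60
  Jul: +$507.60 → $0.00
Lowest trial balance = -$3,732.00 (Sep)
Initial deposit = cushion − low point = $507.60 − (-$3,732.00) = $4,239.60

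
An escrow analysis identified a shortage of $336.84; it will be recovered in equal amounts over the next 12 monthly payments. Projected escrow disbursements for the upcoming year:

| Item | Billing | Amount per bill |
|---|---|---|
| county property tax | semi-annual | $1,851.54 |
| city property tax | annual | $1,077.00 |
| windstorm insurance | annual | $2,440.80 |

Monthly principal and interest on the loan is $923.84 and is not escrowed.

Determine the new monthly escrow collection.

County property tax: $1,851.54 × 2 = $3,703.08
City property tax: $1,077.00
Windstorm insurance: $2,440.80
Total annual escrow = $7,220.88
Monthly escrow = $7,220.88 / 12 = $601.74
Shortage spread = $336.84 ÷ 12 = $28.07/mo
New monthly escrow = $601.74 + $28.07 = $629.81

$629.81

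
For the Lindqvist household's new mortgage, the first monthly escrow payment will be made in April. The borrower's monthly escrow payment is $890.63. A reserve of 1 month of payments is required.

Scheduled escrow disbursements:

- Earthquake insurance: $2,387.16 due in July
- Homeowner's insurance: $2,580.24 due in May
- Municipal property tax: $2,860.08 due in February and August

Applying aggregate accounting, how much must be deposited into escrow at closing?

$4,264.96

Cushion = 1 × $890.63 = $890.63
Trial balance (start $0, +$890.63 each month, − disbursements):
  Apr: +$890.63 → $890.63
  May: +$890.63 − $2,580.24 → -$798.98
  Jun: +$890.63 → $91.65
  Jul: +$890.63 − $2,387.16 → -$1,404.88
  Aug: +$890.63 − $2,860.08 → -$3,374.33
  Sep: +$890.63 → -$2,483.70
  Oct: +$890.63 → -$1,593.07
  Nov: +$890.63 → -$702.44
  Dec: +$890.63 → $188.19
  Jan: +$890.63 → $1,078.82
  Feb: +$890.63 − $2,860.08 → -$890.63
  Mar: +$890.63 → $0.00
Lowest trial balance = -$3,374.33 (Aug)
Initial deposit = cushion − low point = $890.63 − (-$3,374.33) = $4,264.96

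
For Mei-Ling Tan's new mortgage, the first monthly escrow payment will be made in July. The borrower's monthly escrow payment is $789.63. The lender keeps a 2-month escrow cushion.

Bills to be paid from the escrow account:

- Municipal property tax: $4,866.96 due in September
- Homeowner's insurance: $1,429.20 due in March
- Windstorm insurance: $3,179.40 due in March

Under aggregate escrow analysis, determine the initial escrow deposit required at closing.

Cushion = 2 × $789.63 = $1,579.26
Trial balance (start $0, +$789.63 each month, − disbursements):
  Jul: +$789.63 → $789.63
  Aug: +$789.63 → $1,579.26
  Sep: +$789.63 − $4,866.96 → -$2,498.07
  Oct: +$789.63 → -$1,708.44
  Nov: +$789.63 → -$918.81
  Dec: +$789.63 → -$129.18
  Jan: +$789.63 → $660.45
  Feb: +$789.63 → $1,450.08
  Mar: +$789.63 − $4,608.60 → -$2,368.89
  Apr: +$789.63 → -$1,579.26
  May: +$789.63 → -$789.63
  Jun: +$789.63 → $0.00
Lowest trial balance = -$2,498.07 (Sep)
Initial deposit = cushion − low point = $1,579.26 − (-$2,498.07) = $4,077.33

$4,077.33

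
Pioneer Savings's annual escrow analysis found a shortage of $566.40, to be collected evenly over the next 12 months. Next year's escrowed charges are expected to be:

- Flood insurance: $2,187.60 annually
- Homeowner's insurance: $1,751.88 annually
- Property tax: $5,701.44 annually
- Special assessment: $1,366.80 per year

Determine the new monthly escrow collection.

$964.51

Flood insurance: $2,187.60
Homeowner's insurance: $1,751.88
Property tax: $5,701.44
Special assessment: $1,366.80
Combined annual = $11,007.72
Per month = $11,007.72 / 12 = $917.31
Shortage per month = $566.40 / 12 = $47.20
New monthly escrow = $917.31 + $47.20 = $964.51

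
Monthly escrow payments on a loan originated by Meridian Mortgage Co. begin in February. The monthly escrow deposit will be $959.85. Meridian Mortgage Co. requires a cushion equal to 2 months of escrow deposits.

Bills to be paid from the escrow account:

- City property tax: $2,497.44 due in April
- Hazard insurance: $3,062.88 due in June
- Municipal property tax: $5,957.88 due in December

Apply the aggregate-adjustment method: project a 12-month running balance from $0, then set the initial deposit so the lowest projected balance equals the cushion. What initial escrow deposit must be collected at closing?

$2,879.55

Cushion = 2 × $959.85 = $1,919.70
Trial balance (start $0, +$959.85 each month, − disbursements):
  Feb: +$959.85 → $959.85
  Mar: +$959.85 → $1,919.70
  Apr: +$959.85 − $2,497.44 → $382.11
  May: +$959.85 → $1,341.96
  Jun: +$959.85 − $3,062.88 → -$761.07
  Jul: +$959.85 → $198.78
  Aug: +$959.85 → $1,158.63
  Sep: +$959.85 → $2,118.48
  Oct: +$959.85 → $3,078.33
  Nov: +$959.85 → $4,038.18
  Dec: +$959.85 − $5,957.88 → -$959.85
  Jan: +$959.85 → $0.00
Lowest trial balance = -$959.85 (Dec)
Initial deposit = cushion − low point = $1,919.70 − (-$959.85) = $2,879.55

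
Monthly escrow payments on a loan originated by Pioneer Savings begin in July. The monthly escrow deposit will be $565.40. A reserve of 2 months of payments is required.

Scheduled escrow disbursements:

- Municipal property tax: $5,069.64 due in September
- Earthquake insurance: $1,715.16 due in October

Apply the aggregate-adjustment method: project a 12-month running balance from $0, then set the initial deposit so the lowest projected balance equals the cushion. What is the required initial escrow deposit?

Cushion = 2 × $565.40 = $1,130.80
Trial balance (start $0, +$565.40 each month, − disbursements):
  Jul: +$565.40 → $565.40
  Aug: +$565.40 → $1,130.80
  Sep: +$565.40 − $5,069.64 → -$3,373.44
  Oct: +$565.40 − $1,715.16 → -$4,523.20
  Nov: +$565.40 → -$3,957.80
  Dec: +$565.40 → -$3,392.40
  Jan: +$565.40 → -$2,827.00
  Feb: +$565.40 → -$2,261.60
  Mar: +$565.40 → -$1,696.20
  Apr: +$565.40 → -$1,130.80
  May: +$565.40 → -$565.40
  Jun: +$565.40 → $0.00
Lowest trial balance = -$4,523.20 (Oct)
Initial deposit = cushion − low point = $1,130.80 − (-$4,523.20) = $5,654.00

$5,654.00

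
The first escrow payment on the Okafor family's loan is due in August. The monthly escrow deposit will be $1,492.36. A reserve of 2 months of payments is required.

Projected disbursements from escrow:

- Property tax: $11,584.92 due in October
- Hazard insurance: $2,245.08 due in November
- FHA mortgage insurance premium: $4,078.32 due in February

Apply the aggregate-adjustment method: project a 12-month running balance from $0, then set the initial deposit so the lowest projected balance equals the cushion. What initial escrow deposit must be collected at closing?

$10,845.28

Cushion = 2 × $1,492.36 = $2,984.72
Trial balance (start $0, +$1,492.36 each month, − disbursements):
  Aug: +$1,492.36 → $1,492.36
  Sep: +$1,492.36 → $2,984.72
  Oct: +$1,492.36 − $11,584.92 → -$7,107.84
  Nov: +$1,492.36 − $2,245.08 → -$7,860.56
  Dec: +$1,492.36 → -$6,368.20
  Jan: +$1,492.36 → -$4,875.84
  Feb: +$1,492.36 − $4,078.32 → -$7,461.80
  Mar: +$1,492.36 → -$5,969.44
  Apr: +$1,492.36 → -$4,477.08
  May: +$1,492.36 → -$2,984.72
  Jun: +$1,492.36 → -$1,492.36
  Jul: +$1,492.36 → $0.00
Lowest trial balance = -$7,860.56 (Nov)
Initial deposit = cushion − low point = $2,984.72 − (-$7,860.56) = $10,845.28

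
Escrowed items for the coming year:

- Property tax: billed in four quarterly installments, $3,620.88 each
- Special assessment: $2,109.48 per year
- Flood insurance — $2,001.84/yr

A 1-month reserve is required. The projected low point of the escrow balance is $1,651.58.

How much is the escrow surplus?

$102.01

Property tax — $3,620.88 × 4 = $14,483.52
Special assessment — $2,109.48
Flood insurance — $2,001.84
Total annual escrow = $14,483.52 + $2,109.48 + $2,001.84 = $18,594.84
Per month = $18,594.84 ÷ 12 = $1,549.57
Required cushion = 1 × $1,549.57 = $1,549.57
Excess over cushion: $1,651.58 − $1,549.57 = $102.01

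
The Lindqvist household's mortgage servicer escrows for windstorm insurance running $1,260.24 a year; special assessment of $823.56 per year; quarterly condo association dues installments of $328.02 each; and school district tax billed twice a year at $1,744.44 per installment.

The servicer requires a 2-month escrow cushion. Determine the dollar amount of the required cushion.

Windstorm insurance — $1,260.24
Special assessment — $823.56
Condo association dues — $328.02 × 4 = $1,312.08
School district tax — $1,744.44 × 2 = $3,488.88
Combined annual = $1,260.24 + $823.56 + $1,312.08 + $3,488.88 = $6,884.76
Monthly = $6,884.76 / 12 = $573.73
Cushion = 2 × $573.73 = $1,147.46

$1,147.46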